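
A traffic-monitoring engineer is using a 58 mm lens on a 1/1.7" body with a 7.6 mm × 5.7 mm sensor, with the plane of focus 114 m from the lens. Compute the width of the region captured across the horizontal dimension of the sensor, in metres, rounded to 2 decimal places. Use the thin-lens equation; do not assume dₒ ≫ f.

dₒ: 114 m = 114000 mm.
Similar triangles through the lens centre give W/dₒ = w/dᵢ; with 1/f = 1/dₒ + 1/dᵢ this gives W = w·(dₒ − f)/f.
W = 7.6 mm × (114000 − 58) / 58 = 7.6 × 1964.5172 ≈ 14930.331 mm = 14.9303 m.

14.93 m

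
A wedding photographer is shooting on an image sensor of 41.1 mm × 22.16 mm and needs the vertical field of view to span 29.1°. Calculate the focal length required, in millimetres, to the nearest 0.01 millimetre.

42.69 mm

From α = 2·arctan(h/2f) we get f = h / (2·tan(α/2)).
With h = 22.16 mm and α/2 = 14.55°, tan(α/2) ≈ 0.25955, so f ≈ 22.16 / 0.51910 ≈ 42.6895 mm.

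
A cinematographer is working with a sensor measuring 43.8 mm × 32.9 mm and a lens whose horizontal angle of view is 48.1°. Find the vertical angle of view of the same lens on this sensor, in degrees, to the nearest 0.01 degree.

From the horizontal AOV: f = 43.8 / (2·tan(24.05°)) = 43.8 / 0.89255 ≈ 49.0729 mm.
Vertical AOV = 2·arctan(32.9 / (2 × 49.0729)) = 2·arctan(0.33522) ≈ 37.0639°.

37.06°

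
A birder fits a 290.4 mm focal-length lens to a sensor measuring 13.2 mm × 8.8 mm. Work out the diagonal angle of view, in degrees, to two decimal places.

3.13°

Sensor diagonal = √(13.2² + 8.8²) = √251.6800 ≈ 15.8644 mm.
Angle of view α = 2·arctan(d/2f) with d = 15.8644 mm and f = 290.4 mm.
d/2f = 0.02731; arctan(0.02731) ≈ 1.5646°, so α ≈ 3.1293°.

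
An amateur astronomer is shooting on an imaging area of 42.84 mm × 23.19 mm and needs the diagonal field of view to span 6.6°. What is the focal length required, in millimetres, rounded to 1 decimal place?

422.4 mm

Sensor diagonal = √(42.84² + 23.19²) = √2373.0417 ≈ 48.7139 mm.
From α = 2·arctan(d/2f) we get f = d / (2·tan(α/2)).
With d = 48.7139 mm and α/2 = 3.3°, tan(α/2) ≈ 0.05766, so f ≈ 48.7139 / 0.11532 ≈ 422.4261 mm.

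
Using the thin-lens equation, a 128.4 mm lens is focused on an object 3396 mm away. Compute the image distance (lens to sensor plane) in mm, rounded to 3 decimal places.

1/dᵢ = 1/f − 1/dₒ = 1/128.4 − 1/3396 = 0.0074937 mm⁻¹.
dᵢ = 1/0.0074937 ≈ 133.4455 mm.

133.445 mm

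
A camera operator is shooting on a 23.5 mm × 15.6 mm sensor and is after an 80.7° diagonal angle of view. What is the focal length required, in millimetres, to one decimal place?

Sensor diagonal = √(23.5² + 15.6²) = √795.6100 ≈ 28.2066 mm.
From α = 2·arctan(d/2f) we get f = d / (2·tan(α/2)).
With d = 28.2066 mm and α/2 = 40.35°, tan(α/2) ≈ 0.84956, so f ≈ 28.2066 / 1.69913 ≈ 16.6006 mm.

16.6 mm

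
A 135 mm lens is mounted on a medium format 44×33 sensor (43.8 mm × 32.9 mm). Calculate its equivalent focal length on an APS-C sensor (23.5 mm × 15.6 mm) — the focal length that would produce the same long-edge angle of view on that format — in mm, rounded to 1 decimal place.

Equal angle of view means equal width/f ratio, so f₂ = f₁ · (width₂/width₁) = 135 × 23.5/43.8.
f₂ = 135 × 0.53653 ≈ 72.432 mm.

72.4 mm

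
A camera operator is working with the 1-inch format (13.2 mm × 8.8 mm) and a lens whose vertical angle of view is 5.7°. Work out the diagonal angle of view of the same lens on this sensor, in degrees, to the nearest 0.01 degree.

10.26°

From the vertical AOV: f = 8.8 / (2·tan(2.85°)) = 8.8 / 0.09957 ≈ 88.3837 mm.
Sensor diagonal = √(13.2² + 8.8²) = √251.6800 ≈ 15.8644 mm.
Diagonal AOV = 2·arctan(15.8644 / (2 × 88.3837)) = 2·arctan(0.08975) ≈ 10.2568°.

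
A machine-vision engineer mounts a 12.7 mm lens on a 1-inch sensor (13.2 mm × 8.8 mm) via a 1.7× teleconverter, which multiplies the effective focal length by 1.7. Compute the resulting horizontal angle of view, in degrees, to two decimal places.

Effective focal length f = 12.7 × 1.7 = 21.59 mm.
α = 2·arctan(13.2 / (2 × 21.59)) = 2·arctan(0.30570) ≈ 33.9965°.

34.00°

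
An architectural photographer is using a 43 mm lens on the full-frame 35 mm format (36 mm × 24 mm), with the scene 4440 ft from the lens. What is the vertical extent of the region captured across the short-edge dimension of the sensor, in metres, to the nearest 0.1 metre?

755.3 m

dₒ: 4440 ft × 304.8 mm/ft = 1353311.96 mm.
Similar triangles through the lens centre give W/dₒ = h/dᵢ; with 1/f = 1/dₒ + 1/dᵢ this gives W = h·(dₒ − f)/f.
W = 24 mm × (1.35331e+06 − 43) / 43 = 24 × 31471.3711 ≈ 755312.906 mm = 755.313 m.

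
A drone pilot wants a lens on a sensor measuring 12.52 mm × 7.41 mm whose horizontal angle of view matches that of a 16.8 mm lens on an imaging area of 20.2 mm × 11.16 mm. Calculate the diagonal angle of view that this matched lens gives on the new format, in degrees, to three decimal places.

69.876°

Equal horizontal AOV ⇒ f₂ = f₁ · 12.52/20.2 = 16.8 × 0.61980 ≈ 10.4127 mm.
Sensor diagonal = √(12.52² + 7.41²) = √211.6585 ≈ 14.5485 mm.
Diagonal AOV on the new format = 2·arctan(14.5485 / (2 × 10.4127)) = 2·arctan(0.69860) ≈ 69.8759°.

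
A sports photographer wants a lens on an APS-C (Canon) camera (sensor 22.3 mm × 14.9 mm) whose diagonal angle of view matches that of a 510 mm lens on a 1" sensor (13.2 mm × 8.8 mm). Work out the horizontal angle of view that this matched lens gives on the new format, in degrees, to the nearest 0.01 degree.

Sensor diagonal = √(13.2² + 8.8²) = √251.6800 ≈ 15.8644 mm.
Sensor diagonal = √(22.3² + 14.9²) = √719.3000 ≈ 26.8198 mm.
Equal diagonal AOV ⇒ f₂ = f₁ · 26.8198/15.8644 = 510 × 1.69056 ≈ 862.1858 mm.
Horizontal AOV on the new format = 2·arctan(22.3 / (2 × 862.1858)) = 2·arctan(0.01293) ≈ 1.4818°.

1.48°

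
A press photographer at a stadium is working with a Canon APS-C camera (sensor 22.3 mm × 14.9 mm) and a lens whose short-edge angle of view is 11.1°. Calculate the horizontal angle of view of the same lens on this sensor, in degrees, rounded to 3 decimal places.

16.549°

From the short-edge AOV: f = 14.9 / (2·tan(5.55°)) = 14.9 / 0.19434 ≈ 76.6699 mm.
Horizontal AOV = 2·arctan(22.3 / (2 × 76.6699)) = 2·arctan(0.14543) ≈ 16.5489°.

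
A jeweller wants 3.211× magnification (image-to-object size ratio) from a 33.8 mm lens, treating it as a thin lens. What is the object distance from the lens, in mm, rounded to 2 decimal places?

44.33 mm

With m = dᵢ/dₒ and 1/f = 1/dₒ + 1/dᵢ, substituting dᵢ = m·dₒ gives 1/f = (1 + 1/m)/dₒ, hence dₒ = f·(1 + 1/m).
dₒ = 33.8 × (1 + 1/3.211) = 33.8 × 1.31143 ≈ 44.326 mm.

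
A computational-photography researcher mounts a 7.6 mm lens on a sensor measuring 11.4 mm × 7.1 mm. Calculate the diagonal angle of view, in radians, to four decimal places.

1.4473 rad

Sensor diagonal = √(11.4² + 7.1²) = √180.3700 ≈ 13.4302 mm.
Angle of view α = 2·arctan(d/2f) with d = 13.4302 mm and f = 7.6 mm.
d/2f = 0.88357; arctan(0.88357) ≈ 0.7237 rad, so α ≈ 1.4473 rad.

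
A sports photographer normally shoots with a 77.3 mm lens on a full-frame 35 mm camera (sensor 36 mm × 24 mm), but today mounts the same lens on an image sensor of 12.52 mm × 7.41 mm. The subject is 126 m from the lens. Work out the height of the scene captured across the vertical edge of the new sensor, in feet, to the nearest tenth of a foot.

39.6 ft

The focal length stays 77.3 mm; the relevant sensor dimension is now h = 7.41 mm. Object distance dₒ = 126 m = 126000 mm.
Thin-lens field height W = h·(dₒ − f)/f = 7.41 × (126000 − 77.3)/77.3 ≈ 12070.986 mm = 12070.986/304.8 ft = 39.603 ft.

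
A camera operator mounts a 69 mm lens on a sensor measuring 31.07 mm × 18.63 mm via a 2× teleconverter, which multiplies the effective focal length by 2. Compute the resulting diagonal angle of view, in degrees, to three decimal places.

Effective focal length f = 69 × 2 = 138 mm.
Sensor diagonal = √(31.07² + 18.63²) = √1312.4218 ≈ 36.2274 mm.
α = 2·arctan(36.227 / (2 × 138)) = 2·arctan(0.13126) ≈ 14.9556°.

14.956°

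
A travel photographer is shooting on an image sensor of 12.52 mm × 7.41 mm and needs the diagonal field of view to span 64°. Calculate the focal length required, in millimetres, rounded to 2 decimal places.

Sensor diagonal = √(12.52² + 7.41²) = √211.6585 ≈ 14.5485 mm.
From α = 2·arctan(d/2f) we get f = d / (2·tan(α/2)).
With d = 14.5485 mm and α/2 = 32°, tan(α/2) ≈ 0.62487, so f ≈ 14.5485 / 1.24974 ≈ 11.6412 mm.

11.64 mm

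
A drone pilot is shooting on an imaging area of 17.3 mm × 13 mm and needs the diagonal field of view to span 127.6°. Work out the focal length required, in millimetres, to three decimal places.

Sensor diagonal = √(17.3² + 13²) = √468.2900 ≈ 21.6400 mm.
From α = 2·arctan(d/2f) we get f = d / (2·tan(α/2)).
With d = 21.6400 mm and α/2 = 63.8°, tan(α/2) ≈ 2.03227, so f ≈ 21.6400 / 4.06454 ≈ 5.3241 mm.

5.324 mm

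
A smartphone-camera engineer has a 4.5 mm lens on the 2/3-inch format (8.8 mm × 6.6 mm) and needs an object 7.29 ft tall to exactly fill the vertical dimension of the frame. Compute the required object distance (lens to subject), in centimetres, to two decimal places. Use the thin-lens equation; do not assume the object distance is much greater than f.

151.95 cm

W: 7.29 ft × 304.8 mm/ft = 2221.99 mm.
Magnification m = h/W = dᵢ/dₒ; combined with 1/f = 1/dₒ + 1/dᵢ this gives dₒ = f·(1 + W/h).
dₒ = 4.5 mm × (1 + 2221.99/6.6) = 4.5 × 337.6654 ≈ 1519.494 mm = 151.949 cm.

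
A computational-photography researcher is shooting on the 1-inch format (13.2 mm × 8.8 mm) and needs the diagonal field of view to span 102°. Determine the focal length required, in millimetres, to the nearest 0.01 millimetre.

Sensor diagonal = √(13.2² + 8.8²) = √251.6800 ≈ 15.8644 mm.
From α = 2·arctan(d/2f) we get f = d / (2·tan(α/2)).
With d = 15.8644 mm and α/2 = 51°, tan(α/2) ≈ 1.23490, so f ≈ 15.8644 / 2.46979 ≈ 6.4234 mm.

6.42 mm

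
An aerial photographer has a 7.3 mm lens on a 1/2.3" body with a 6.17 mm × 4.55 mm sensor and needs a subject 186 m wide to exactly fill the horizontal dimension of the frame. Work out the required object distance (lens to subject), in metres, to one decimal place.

W: 186 m = 186000 mm.
Magnification m = w/W = dᵢ/dₒ; combined with 1/f = 1/dₒ + 1/dᵢ this gives dₒ = f·(1 + W/w).
dₒ = 7.3 mm × (1 + 186000/6.17) = 7.3 × 30146.8671 ≈ 220072.130 mm = 220.072 m.

220.1 m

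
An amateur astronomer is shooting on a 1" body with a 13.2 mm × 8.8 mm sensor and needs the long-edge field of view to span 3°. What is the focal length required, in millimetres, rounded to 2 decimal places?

From α = 2·arctan(w/2f) we get f = w / (2·tan(α/2)).
With w = 13.2 mm and α/2 = 1.5°, tan(α/2) ≈ 0.02619, so f ≈ 13.2 / 0.05237 ≈ 252.0438 mm.

252.04 mm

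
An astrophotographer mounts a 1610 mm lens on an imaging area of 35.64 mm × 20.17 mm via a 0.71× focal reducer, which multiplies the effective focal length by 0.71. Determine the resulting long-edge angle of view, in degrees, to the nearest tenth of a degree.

Effective focal length f = 1610 × 0.71 = 1143.1 mm.
α = 2·arctan(35.64 / (2 × 1143.1)) = 2·arctan(0.01559) ≈ 1.7862°.

1.8°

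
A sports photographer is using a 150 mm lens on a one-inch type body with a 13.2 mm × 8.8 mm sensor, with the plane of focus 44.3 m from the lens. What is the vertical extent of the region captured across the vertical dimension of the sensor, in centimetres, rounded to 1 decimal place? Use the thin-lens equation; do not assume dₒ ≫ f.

259.0 cm

dₒ: 44.3 m = 44300 mm.
Similar triangles through the lens centre give W/dₒ = h/dᵢ; with 1/f = 1/dₒ + 1/dᵢ this gives W = h·(dₒ − f)/f.
W = 8.8 mm × (44300 − 150) / 150 = 8.8 × 294.3333 ≈ 2590.133 mm = 259.013 cm.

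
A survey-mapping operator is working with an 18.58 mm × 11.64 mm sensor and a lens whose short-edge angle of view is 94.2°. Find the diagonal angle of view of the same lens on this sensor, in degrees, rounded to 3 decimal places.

127.482°

From the short-edge AOV: f = 11.64 / (2·tan(47.1°)) = 11.64 / 2.15226 ≈ 5.4083 mm.
Sensor diagonal = √(18.58² + 11.64²) = √480.7060 ≈ 21.9250 mm.
Diagonal AOV = 2·arctan(21.9250 / (2 × 5.4083)) = 2·arctan(2.02699) ≈ 127.4818°.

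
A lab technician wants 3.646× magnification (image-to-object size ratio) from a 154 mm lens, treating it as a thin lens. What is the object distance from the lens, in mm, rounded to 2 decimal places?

With m = dᵢ/dₒ and 1/f = 1/dₒ + 1/dᵢ, substituting dᵢ = m·dₒ gives 1/f = (1 + 1/m)/dₒ, hence dₒ = f·(1 + 1/m).
dₒ = 154 × (1 + 1/3.646) = 154 × 1.27427 ≈ 196.238 mm.

196.24 mm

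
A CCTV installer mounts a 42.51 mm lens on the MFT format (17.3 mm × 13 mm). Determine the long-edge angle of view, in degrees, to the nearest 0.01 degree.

Angle of view α = 2·arctan(w/2f) with w = 17.3 mm and f = 42.51 mm.
w/2f = 0.20348; arctan(0.20348) ≈ 11.5016°, so α ≈ 23.0032°.

23.00°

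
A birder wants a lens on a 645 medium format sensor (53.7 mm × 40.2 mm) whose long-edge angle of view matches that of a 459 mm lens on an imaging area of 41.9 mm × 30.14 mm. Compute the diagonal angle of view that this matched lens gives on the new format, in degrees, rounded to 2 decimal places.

6.53°

Equal long-edge AOV ⇒ f₂ = f₁ · 53.7/41.9 = 459 × 1.28162 ≈ 588.2649 mm.
Sensor diagonal = √(53.7² + 40.2²) = √4499.7300 ≈ 67.0800 mm.
Diagonal AOV on the new format = 2·arctan(67.0800 / (2 × 588.2649)) = 2·arctan(0.05702) ≈ 6.5264°.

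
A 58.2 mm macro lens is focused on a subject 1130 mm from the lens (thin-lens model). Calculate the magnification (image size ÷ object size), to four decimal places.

0.0543×

Thin lens: 1/f = 1/dₒ + 1/dᵢ → 1/dᵢ = 1/58.2 − 1/1130 = 0.0162972 mm⁻¹, so dᵢ ≈ 61.3603 mm.
Magnification m = dᵢ/dₒ = 61.3603/1130 ≈ 0.05430.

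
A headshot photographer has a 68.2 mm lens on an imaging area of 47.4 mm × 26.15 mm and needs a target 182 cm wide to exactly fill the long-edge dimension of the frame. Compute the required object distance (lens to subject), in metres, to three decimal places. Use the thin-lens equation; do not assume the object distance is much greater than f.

W: 182 cm = 1820 mm.
Magnification m = w/W = dᵢ/dₒ; combined with 1/f = 1/dₒ + 1/dᵢ this gives dₒ = f·(1 + W/w).
dₒ = 68.2 mm × (1 + 1820/47.4) = 68.2 × 39.3966 ≈ 2686.850 mm = 2.68685 m.

2.687 m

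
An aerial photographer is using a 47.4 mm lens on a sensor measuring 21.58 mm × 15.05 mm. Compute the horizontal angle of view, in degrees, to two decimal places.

Angle of view α = 2·arctan(w/2f) with w = 21.58 mm and f = 47.4 mm.
w/2f = 0.22764; arctan(0.22764) ≈ 12.8241°, so α ≈ 25.6482°.

25.65°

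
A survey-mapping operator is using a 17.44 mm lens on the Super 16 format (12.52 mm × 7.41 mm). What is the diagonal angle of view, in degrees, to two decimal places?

Sensor diagonal = √(12.52² + 7.41²) = √211.6585 ≈ 14.5485 mm.
Angle of view α = 2·arctan(d/2f) with d = 14.5485 mm and f = 17.44 mm.
d/2f = 0.41710; arctan(0.41710) ≈ 22.6411°, so α ≈ 45.2821°.

45.28°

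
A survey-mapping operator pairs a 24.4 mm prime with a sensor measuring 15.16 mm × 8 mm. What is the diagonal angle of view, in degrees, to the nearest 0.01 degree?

38.71°

Sensor diagonal = √(15.16² + 8²) = √293.8256 ≈ 17.1413 mm.
Angle of view α = 2·arctan(d/2f) with d = 17.1413 mm and f = 24.4 mm.
d/2f = 0.35126; arctan(0.35126) ≈ 19.3542°, so α ≈ 38.7084°.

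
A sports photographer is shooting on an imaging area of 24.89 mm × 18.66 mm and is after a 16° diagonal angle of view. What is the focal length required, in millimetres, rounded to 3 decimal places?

110.672 mm

Sensor diagonal = √(24.89² + 18.66²) = √967.7077 ≈ 31.1080 mm.
From α = 2·arctan(d/2f) we get f = d / (2·tan(α/2)).
With d = 31.1080 mm and α/2 = 8°, tan(α/2) ≈ 0.14054, so f ≈ 31.1080 / 0.28108 ≈ 110.6725 mm.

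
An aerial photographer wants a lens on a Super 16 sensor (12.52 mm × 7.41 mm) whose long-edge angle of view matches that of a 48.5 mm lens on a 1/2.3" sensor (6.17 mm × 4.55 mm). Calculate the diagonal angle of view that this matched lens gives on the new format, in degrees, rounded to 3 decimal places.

Equal long-edge AOV ⇒ f₂ = f₁ · 12.52/6.17 = 48.5 × 2.02917 ≈ 98.4149 mm.
Sensor diagonal = √(12.52² + 7.41²) = √211.6585 ≈ 14.5485 mm.
Diagonal AOV on the new format = 2·arctan(14.5485 / (2 × 98.4149)) = 2·arctan(0.07391) ≈ 8.4546°.

8.455°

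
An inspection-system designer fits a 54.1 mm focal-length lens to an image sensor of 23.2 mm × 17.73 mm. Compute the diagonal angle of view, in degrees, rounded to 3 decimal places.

Sensor diagonal = √(23.2² + 17.73²) = √852.5929 ≈ 29.1992 mm.
Angle of view α = 2·arctan(d/2f) with d = 29.1992 mm and f = 54.1 mm.
d/2f = 0.26986; arctan(0.26986) ≈ 15.1023°, so α ≈ 30.2045°.

30.205°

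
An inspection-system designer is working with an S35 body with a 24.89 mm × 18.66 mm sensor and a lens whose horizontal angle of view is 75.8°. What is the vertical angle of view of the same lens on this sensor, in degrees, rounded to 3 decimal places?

60.538°

From the horizontal AOV: f = 24.89 / (2·tan(37.9°)) = 24.89 / 1.55696 ≈ 15.9863 mm.
Vertical AOV = 2·arctan(18.66 / (2 × 15.9863)) = 2·arctan(0.58362) ≈ 60.5378°.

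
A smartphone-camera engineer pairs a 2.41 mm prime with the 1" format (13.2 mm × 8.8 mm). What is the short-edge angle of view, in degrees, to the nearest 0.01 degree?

122.58°

Angle of view α = 2·arctan(h/2f) with h = 8.8 mm and f = 2.41 mm.
h/2f = 1.82573; arctan(1.82573) ≈ 61.2893°, so α ≈ 122.5786°.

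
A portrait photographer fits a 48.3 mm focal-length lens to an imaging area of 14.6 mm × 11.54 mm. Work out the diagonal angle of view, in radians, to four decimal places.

Sensor diagonal = √(14.6² + 11.54²) = √346.3316 ≈ 18.6100 mm.
Angle of view α = 2·arctan(d/2f) with d = 18.6100 mm and f = 48.3 mm.
d/2f = 0.19265; arctan(0.19265) ≈ 0.1903 rad, so α ≈ 0.3806 rad.

0.3806 rad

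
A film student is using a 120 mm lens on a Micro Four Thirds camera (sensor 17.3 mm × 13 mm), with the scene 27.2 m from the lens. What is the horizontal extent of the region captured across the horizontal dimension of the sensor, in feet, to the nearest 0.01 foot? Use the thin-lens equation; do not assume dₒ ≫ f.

12.81 ft

dₒ: 27.2 m = 27200 mm.
Similar triangles through the lens centre give W/dₒ = w/dᵢ; with 1/f = 1/dₒ + 1/dᵢ this gives W = w·(dₒ − f)/f.
W = 17.3 mm × (27200 − 120) / 120 = 17.3 × 225.6667 ≈ 3904.033 mm = 3904.033/304.8 ft = 12.8085 ft.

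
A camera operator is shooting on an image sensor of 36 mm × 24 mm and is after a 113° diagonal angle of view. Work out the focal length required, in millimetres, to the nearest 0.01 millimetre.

14.32 mm

Sensor diagonal = √(36² + 24²) = √1872.0000 ≈ 43.2666 mm.
From α = 2·arctan(d/2f) we get f = d / (2·tan(α/2)).
With d = 43.2666 mm and α/2 = 56.5°, tan(α/2) ≈ 1.51084, so f ≈ 43.2666 / 3.02167 ≈ 14.3188 mm.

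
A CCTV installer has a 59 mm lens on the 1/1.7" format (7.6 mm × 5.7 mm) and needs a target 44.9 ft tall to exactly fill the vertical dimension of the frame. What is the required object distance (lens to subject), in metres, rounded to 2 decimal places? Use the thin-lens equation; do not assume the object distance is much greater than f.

141.72 m

W: 44.9 ft × 304.8 mm/ft = 13685.52 mm.
Magnification m = h/W = dᵢ/dₒ; combined with 1/f = 1/dₒ + 1/dᵢ this gives dₒ = f·(1 + W/h).
dₒ = 59 mm × (1 + 13685.5/5.7) = 59 × 2401.9683 ≈ 141716.132 mm = 141.716 m.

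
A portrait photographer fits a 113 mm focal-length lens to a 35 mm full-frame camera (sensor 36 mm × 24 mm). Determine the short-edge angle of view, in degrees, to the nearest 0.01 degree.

Angle of view α = 2·arctan(h/2f) with h = 24 mm and f = 113 mm.
h/2f = 0.10619; arctan(0.10619) ≈ 6.0618°, so α ≈ 12.1236°.

12.12°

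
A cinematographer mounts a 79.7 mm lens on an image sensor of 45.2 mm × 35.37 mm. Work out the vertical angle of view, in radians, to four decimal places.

Angle of view α = 2·arctan(h/2f) with h = 35.37 mm and f = 79.7 mm.
h/2f = 0.22189; arctan(0.22189) ≈ 0.2184 rad, so α ≈ 0.4367 rad.

0.4367 rad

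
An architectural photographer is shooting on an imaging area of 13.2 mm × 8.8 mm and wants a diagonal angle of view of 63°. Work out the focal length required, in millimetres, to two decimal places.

12.94 mm

Sensor diagonal = √(13.2² + 8.8²) = √251.6800 ≈ 15.8644 mm.
From α = 2·arctan(d/2f) we get f = d / (2·tan(α/2)).
With d = 15.8644 mm and α/2 = 31.5°, tan(α/2) ≈ 0.61280, so f ≈ 15.8644 / 1.22560 ≈ 12.9442 mm.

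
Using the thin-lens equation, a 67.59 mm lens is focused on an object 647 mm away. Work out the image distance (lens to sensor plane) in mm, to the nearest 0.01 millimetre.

1/dᵢ = 1/f − 1/dₒ = 1/67.59 − 1/647 = 0.0132495 mm⁻¹.
dᵢ = 1/0.0132495 ≈ 75.4746 mm.

75.47 mm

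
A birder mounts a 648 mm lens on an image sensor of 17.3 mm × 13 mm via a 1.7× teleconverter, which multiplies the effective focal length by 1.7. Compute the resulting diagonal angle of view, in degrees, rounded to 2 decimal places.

Effective focal length f = 648 × 1.7 = 1101.6 mm.
Sensor diagonal = √(17.3² + 13²) = √468.2900 ≈ 21.6400 mm.
α = 2·arctan(21.640 / (2 × 1101.6)) = 2·arctan(0.00982) ≈ 1.1255°.

1.13°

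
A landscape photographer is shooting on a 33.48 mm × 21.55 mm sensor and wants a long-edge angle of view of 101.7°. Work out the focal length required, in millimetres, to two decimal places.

13.63 mm

From α = 2·arctan(w/2f) we get f = w / (2·tan(α/2)).
With w = 33.48 mm and α/2 = 50.85°, tan(α/2) ≈ 1.22831, so f ≈ 33.48 / 2.45662 ≈ 13.6285 mm.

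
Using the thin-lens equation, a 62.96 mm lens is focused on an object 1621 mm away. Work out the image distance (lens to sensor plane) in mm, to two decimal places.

1/dᵢ = 1/f − 1/dₒ = 1/62.96 − 1/1621 = 0.0152662 mm⁻¹.
dᵢ = 1/0.0152662 ≈ 65.5042 mm.

65.50 mm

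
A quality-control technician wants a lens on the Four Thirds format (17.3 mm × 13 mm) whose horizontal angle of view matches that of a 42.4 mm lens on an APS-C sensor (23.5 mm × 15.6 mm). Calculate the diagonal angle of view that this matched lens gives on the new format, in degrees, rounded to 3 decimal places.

Equal horizontal AOV ⇒ f₂ = f₁ · 17.3/23.5 = 42.4 × 0.73617 ≈ 31.2136 mm.
Sensor diagonal = √(17.3² + 13²) = √468.2900 ≈ 21.6400 mm.
Diagonal AOV on the new format = 2·arctan(21.6400 / (2 × 31.2136)) = 2·arctan(0.34664) ≈ 38.2371°.

38.237°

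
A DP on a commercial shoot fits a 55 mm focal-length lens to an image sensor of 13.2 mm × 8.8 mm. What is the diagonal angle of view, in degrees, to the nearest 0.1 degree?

Sensor diagonal = √(13.2² + 8.8²) = √251.6800 ≈ 15.8644 mm.
Angle of view α = 2·arctan(d/2f) with d = 15.8644 mm and f = 55 mm.
d/2f = 0.14422; arctan(0.14422) ≈ 8.2067°, so α ≈ 16.4135°.

16.4°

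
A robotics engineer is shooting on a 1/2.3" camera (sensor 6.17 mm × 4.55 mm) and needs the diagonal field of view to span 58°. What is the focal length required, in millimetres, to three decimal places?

6.915 mm

Sensor diagonal = √(6.17² + 4.55²) = √58.7714 ≈ 7.6663 mm.
From α = 2·arctan(d/2f) we get f = d / (2·tan(α/2)).
With d = 7.6663 mm and α/2 = 29°, tan(α/2) ≈ 0.55431, so f ≈ 7.6663 / 1.10862 ≈ 6.9151 mm.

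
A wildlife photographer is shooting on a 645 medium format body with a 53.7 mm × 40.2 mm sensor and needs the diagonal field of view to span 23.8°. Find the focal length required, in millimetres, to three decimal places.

159.159 mm

Sensor diagonal = √(53.7² + 40.2²) = √4499.7300 ≈ 67.0800 mm.
From α = 2·arctan(d/2f) we get f = d / (2·tan(α/2)).
With d = 67.0800 mm and α/2 = 11.9°, tan(α/2) ≈ 0.21073, so f ≈ 67.0800 / 0.42147 ≈ 159.1588 mm.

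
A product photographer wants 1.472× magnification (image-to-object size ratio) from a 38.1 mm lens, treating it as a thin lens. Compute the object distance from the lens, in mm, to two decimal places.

With m = dᵢ/dₒ and 1/f = 1/dₒ + 1/dᵢ, substituting dᵢ = m·dₒ gives 1/f = (1 + 1/m)/dₒ, hence dₒ = f·(1 + 1/m).
dₒ = 38.1 × (1 + 1/1.472) = 38.1 × 1.67935 ≈ 63.983 mm.

63.98 mm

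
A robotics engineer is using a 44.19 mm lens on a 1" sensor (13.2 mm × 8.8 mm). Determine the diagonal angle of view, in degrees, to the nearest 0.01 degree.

20.35°

Sensor diagonal = √(13.2² + 8.8²) = √251.6800 ≈ 15.8644 mm.
Angle of view α = 2·arctan(d/2f) with d = 15.8644 mm and f = 44.19 mm.
d/2f = 0.17950; arctan(0.17950) ≈ 10.1764°, so α ≈ 20.3527°.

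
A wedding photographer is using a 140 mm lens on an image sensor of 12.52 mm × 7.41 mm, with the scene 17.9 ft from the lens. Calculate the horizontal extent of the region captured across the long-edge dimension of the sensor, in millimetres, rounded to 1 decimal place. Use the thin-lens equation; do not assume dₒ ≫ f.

dₒ: 17.9 ft × 304.8 mm/ft = 5455.92 mm.
Similar triangles through the lens centre give W/dₒ = w/dᵢ; with 1/f = 1/dₒ + 1/dᵢ this gives W = w·(dₒ − f)/f.
W = 12.52 mm × (5455.92 − 140) / 140 = 12.52 × 37.9709 ≈ 475.395 mm.

475.4 mm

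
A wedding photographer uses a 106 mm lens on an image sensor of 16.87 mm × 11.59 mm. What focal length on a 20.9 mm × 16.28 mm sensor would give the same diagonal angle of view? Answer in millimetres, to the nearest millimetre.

137 mm

Sensor diagonal = √(16.87² + 11.59²) = √418.9250 ≈ 20.4677 mm.
Sensor diagonal = √(20.9² + 16.28²) = √701.8484 ≈ 26.4924 mm.
Equal angle of view means equal diagonal/f ratio, so f₂ = f₁ · (diagonal₂/diagonal₁) = 106 × 26.4924/20.4677.
f₂ = 106 × 1.29436 ≈ 137.202 mm.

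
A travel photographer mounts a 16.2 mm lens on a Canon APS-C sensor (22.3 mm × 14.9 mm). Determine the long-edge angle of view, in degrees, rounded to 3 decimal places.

69.077°

Angle of view α = 2·arctan(w/2f) with w = 22.3 mm and f = 16.2 mm.
w/2f = 0.68827; arctan(0.68827) ≈ 34.5385°, so α ≈ 69.0771°.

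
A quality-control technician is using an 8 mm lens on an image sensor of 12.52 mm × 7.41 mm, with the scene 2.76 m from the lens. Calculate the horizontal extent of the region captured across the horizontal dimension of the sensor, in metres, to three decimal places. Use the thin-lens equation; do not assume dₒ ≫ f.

dₒ: 2.76 m = 2760 mm.
Similar triangles through the lens centre give W/dₒ = w/dᵢ; with 1/f = 1/dₒ + 1/dᵢ this gives W = w·(dₒ − f)/f.
W = 12.52 mm × (2760 − 8) / 8 = 12.52 × 344.0000 ≈ 4306.880 mm = 4.30688 m.

4.307 m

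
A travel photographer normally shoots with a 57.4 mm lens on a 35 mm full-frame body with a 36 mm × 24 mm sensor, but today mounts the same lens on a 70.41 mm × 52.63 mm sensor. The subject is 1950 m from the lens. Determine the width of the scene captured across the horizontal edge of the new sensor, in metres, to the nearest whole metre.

2392 m

The focal length stays 57.4 mm; the relevant sensor dimension is now w = 70.41 mm. Object distance dₒ = 1950 m = 1.95e+06 mm.
Thin-lens field width W = w·(dₒ − f)/f = 70.41 × (1.95e+06 − 57.4)/57.4 ≈ 2391906.942 mm = 2391.91 m.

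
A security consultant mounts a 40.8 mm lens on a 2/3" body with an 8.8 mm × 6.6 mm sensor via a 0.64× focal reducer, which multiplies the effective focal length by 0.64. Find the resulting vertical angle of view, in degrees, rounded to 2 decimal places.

Effective focal length f = 40.8 × 0.64 = 26.112 mm.
α = 2·arctan(6.6 / (2 × 26.112)) = 2·arctan(0.12638) ≈ 14.4056°.

14.41°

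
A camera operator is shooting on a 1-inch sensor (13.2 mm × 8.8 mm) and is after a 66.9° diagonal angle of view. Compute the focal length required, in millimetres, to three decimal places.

Sensor diagonal = √(13.2² + 8.8²) = √251.6800 ≈ 15.8644 mm.
From α = 2·arctan(d/2f) we get f = d / (2·tan(α/2)).
With d = 15.8644 mm and α/2 = 33.45°, tan(α/2) ≈ 0.66063, so f ≈ 15.8644 / 1.32126 ≈ 12.0070 mm.

12.007 mm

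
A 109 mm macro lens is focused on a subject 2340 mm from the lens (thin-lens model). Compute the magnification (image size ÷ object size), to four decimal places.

0.0489×

Thin lens: 1/f = 1/dₒ + 1/dᵢ → 1/dᵢ = 1/109 − 1/2340 = 0.0087470 mm⁻¹, so dᵢ ≈ 114.3254 mm.
Magnification m = dᵢ/dₒ = 114.3254/2340 ≈ 0.04886.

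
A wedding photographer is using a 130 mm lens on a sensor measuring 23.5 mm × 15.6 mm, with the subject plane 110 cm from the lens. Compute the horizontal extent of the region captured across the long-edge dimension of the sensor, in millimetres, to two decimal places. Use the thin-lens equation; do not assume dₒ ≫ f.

dₒ: 110 cm = 1100 mm.
Similar triangles through the lens centre give W/dₒ = w/dᵢ; with 1/f = 1/dₒ + 1/dᵢ this gives W = w·(dₒ − f)/f.
W = 23.5 mm × (1100 − 130) / 130 = 23.5 × 7.4615 ≈ 175.346 mm.

175.35 mm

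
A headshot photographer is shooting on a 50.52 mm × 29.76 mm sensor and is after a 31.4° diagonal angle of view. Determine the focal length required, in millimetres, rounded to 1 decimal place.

Sensor diagonal = √(50.52² + 29.76²) = √3437.9280 ≈ 58.6338 mm.
From α = 2·arctan(d/2f) we get f = d / (2·tan(α/2)).
With d = 58.6338 mm and α/2 = 15.7°, tan(α/2) ≈ 0.28109, so f ≈ 58.6338 / 0.56217 ≈ 104.2983 mm.

104.3 mm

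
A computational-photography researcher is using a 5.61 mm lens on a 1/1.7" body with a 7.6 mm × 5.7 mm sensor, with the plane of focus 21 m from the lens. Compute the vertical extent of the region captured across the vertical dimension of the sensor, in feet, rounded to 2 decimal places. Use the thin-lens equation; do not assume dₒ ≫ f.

69.98 ft

dₒ: 21 m = 21000 mm.
Similar triangles through the lens centre give W/dₒ = h/dᵢ; with 1/f = 1/dₒ + 1/dᵢ this gives W = h·(dₒ − f)/f.
W = 5.7 mm × (21000 − 5.61) / 5.61 = 5.7 × 3742.3155 ≈ 21331.198 mm = 21331.198/304.8 ft = 69.9842 ft.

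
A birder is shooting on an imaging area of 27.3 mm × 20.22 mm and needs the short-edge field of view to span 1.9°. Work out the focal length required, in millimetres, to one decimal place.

609.7 mm

From α = 2·arctan(h/2f) we get f = h / (2·tan(α/2)).
With h = 20.22 mm and α/2 = 0.95°, tan(α/2) ≈ 0.01658, so f ≈ 20.22 / 0.03316 ≈ 609.6918 mm.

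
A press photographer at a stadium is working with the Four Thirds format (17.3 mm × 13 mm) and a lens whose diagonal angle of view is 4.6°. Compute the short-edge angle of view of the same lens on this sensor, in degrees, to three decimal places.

Sensor diagonal = √(17.3² + 13²) = √468.2900 ≈ 21.6400 mm.
From the diagonal AOV: f = 21.6400 / (2·tan(2.3°)) = 21.6400 / 0.08033 ≈ 269.3946 mm.
Short-edge AOV = 2·arctan(13 / (2 × 269.3946)) = 2·arctan(0.02413) ≈ 2.7643°.

2.764°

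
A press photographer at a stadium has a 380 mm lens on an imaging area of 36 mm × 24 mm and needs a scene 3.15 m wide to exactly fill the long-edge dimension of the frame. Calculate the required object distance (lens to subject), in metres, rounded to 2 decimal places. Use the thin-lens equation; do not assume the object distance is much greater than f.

W: 3.15 m = 3150 mm.
Magnification m = w/W = dᵢ/dₒ; combined with 1/f = 1/dₒ + 1/dᵢ this gives dₒ = f·(1 + W/w).
dₒ = 380 mm × (1 + 3150/36) = 380 × 88.5000 ≈ 33630.000 mm = 33.63 m.

33.63 m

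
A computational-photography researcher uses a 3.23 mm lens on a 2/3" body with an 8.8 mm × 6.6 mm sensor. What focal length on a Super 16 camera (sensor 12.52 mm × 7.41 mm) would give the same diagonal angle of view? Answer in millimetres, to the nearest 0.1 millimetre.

4.3 mm

Sensor diagonal = √(8.8² + 6.6²) = √121.0000 ≈ 11.0000 mm.
Sensor diagonal = √(12.52² + 7.41²) = √211.6585 ≈ 14.5485 mm.
Equal angle of view means equal diagonal/f ratio, so f₂ = f₁ · (diagonal₂/diagonal₁) = 3.23 × 14.5485/11.0000.
f₂ = 3.23 × 1.32259 ≈ 4.272 mm.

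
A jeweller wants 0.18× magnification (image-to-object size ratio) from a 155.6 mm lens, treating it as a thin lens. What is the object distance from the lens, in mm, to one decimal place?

With m = dᵢ/dₒ and 1/f = 1/dₒ + 1/dᵢ, substituting dᵢ = m·dₒ gives 1/f = (1 + 1/m)/dₒ, hence dₒ = f·(1 + 1/m).
dₒ = 155.6 × (1 + 1/0.18) = 155.6 × 6.55556 ≈ 1020.044 mm.

1020.0 mm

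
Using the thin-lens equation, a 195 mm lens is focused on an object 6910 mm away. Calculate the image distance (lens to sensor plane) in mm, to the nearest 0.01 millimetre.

200.66 mm

1/dᵢ = 1/f − 1/dₒ = 1/195 − 1/6910 = 0.0049835 mm⁻¹.
dᵢ = 1/0.0049835 ≈ 200.6627 mm.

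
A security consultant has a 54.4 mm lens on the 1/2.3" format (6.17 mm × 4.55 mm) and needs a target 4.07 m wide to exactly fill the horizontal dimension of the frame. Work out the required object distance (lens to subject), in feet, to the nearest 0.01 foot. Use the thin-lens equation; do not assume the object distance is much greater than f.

W: 4.07 m = 4070 mm.
Magnification m = w/W = dᵢ/dₒ; combined with 1/f = 1/dₒ + 1/dᵢ this gives dₒ = f·(1 + W/w).
dₒ = 54.4 mm × (1 + 4070/6.17) = 54.4 × 660.6434 ≈ 35939.003 mm = 35939.003/304.8 ft = 117.91 ft.

117.91 ft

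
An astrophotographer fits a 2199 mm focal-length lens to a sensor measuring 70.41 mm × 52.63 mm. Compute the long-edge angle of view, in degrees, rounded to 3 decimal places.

Angle of view α = 2·arctan(w/2f) with w = 70.41 mm and f = 2199 mm.
w/2f = 0.01601; arctan(0.01601) ≈ 0.9172°, so α ≈ 1.8344°.

1.834°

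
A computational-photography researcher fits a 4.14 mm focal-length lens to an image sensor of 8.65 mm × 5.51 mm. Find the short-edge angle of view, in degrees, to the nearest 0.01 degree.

67.28°

Angle of view α = 2·arctan(h/2f) with h = 5.51 mm and f = 4.14 mm.
h/2f = 0.66546; arctan(0.66546) ≈ 33.6421°, so α ≈ 67.2843°.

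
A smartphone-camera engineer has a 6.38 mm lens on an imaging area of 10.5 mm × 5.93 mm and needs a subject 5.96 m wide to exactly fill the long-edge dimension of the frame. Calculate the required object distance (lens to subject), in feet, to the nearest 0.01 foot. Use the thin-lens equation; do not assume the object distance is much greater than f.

11.90 ft

W: 5.96 m = 5960 mm.
Magnification m = w/W = dᵢ/dₒ; combined with 1/f = 1/dₒ + 1/dᵢ this gives dₒ = f·(1 + W/w).
dₒ = 6.38 mm × (1 + 5960/10.5) = 6.38 × 568.6190 ≈ 3627.790 mm = 3627.790/304.8 ft = 11.9022 ft.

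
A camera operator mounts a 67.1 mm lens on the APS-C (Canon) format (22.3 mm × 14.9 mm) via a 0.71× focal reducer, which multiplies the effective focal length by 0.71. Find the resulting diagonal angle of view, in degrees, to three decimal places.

Effective focal length f = 67.1 × 0.71 = 47.641 mm.
Sensor diagonal = √(22.3² + 14.9²) = √719.3000 ≈ 26.8198 mm.
α = 2·arctan(26.820 / (2 × 47.641)) = 2·arctan(0.28148) ≈ 31.4415°.

31.441°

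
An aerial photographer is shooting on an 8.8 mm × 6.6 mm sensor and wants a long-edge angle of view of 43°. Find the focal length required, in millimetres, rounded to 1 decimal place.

From α = 2·arctan(w/2f) we get f = w / (2·tan(α/2)).
With w = 8.8 mm and α/2 = 21.5°, tan(α/2) ≈ 0.39391, so f ≈ 8.8 / 0.78782 ≈ 11.1701 mm.

11.2 mm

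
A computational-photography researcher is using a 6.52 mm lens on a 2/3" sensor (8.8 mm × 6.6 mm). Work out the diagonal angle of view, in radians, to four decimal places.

1.4015 rad

Sensor diagonal = √(8.8² + 6.6²) = √121.0000 ≈ 11.0000 mm.
Angle of view α = 2·arctan(d/2f) with d = 11.0000 mm and f = 6.52 mm.
d/2f = 0.84356; arctan(0.84356) ≈ 0.7007 rad, so α ≈ 1.4015 rad.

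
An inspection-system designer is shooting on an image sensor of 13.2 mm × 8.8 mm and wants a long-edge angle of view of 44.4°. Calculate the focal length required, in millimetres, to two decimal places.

16.17 mm

From α = 2·arctan(w/2f) we get f = w / (2·tan(α/2)).
With w = 13.2 mm and α/2 = 22.2°, tan(α/2) ≈ 0.40809, so f ≈ 13.2 / 0.81618 ≈ 16.1728 mm.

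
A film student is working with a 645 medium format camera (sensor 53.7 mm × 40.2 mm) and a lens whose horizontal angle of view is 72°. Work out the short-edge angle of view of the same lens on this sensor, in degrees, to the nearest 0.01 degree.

57.08°

From the horizontal AOV: f = 53.7 / (2·tan(36°)) = 53.7 / 1.45309 ≈ 36.9559 mm.
Short-edge AOV = 2·arctan(40.2 / (2 × 36.9559)) = 2·arctan(0.54389) ≈ 57.0828°.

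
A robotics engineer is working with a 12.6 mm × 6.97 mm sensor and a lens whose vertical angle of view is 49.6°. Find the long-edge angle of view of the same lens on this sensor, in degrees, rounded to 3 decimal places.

From the vertical AOV: f = 6.97 / (2·tan(24.8°)) = 6.97 / 0.92413 ≈ 7.5422 mm.
Long-edge AOV = 2·arctan(12.6 / (2 × 7.5422)) = 2·arctan(0.83530) ≈ 79.7438°.

79.744°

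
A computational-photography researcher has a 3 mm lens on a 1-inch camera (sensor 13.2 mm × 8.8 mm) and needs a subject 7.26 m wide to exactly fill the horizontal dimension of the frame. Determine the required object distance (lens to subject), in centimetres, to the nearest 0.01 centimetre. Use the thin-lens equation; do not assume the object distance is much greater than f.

W: 7.26 m = 7260 mm.
Magnification m = w/W = dᵢ/dₒ; combined with 1/f = 1/dₒ + 1/dᵢ this gives dₒ = f·(1 + W/w).
dₒ = 3 mm × (1 + 7260/13.2) = 3 × 551.0000 ≈ 1653.000 mm = 165.3 cm.

165.30 cm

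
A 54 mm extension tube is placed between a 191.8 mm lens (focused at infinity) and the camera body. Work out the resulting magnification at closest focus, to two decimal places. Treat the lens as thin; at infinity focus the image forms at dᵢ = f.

0.28×

The tube moves the image plane from f to f + e, so dᵢ = 191.8 + 54 = 245.8 mm. Focus is achieved when 1/f = 1/dₒ + 1/dᵢ, giving dₒ = 1/(1/f − 1/(f+e)).
Magnification m = dᵢ/dₒ = (f+e)·(1/f − 1/(f+e)) = e/f = 54/191.8 ≈ 0.2815.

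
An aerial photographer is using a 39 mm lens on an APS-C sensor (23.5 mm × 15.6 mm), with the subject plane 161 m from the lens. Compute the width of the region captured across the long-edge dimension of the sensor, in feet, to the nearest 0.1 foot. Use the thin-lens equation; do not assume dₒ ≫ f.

318.2 ft

dₒ: 161 m = 161000 mm.
Similar triangles through the lens centre give W/dₒ = w/dᵢ; with 1/f = 1/dₒ + 1/dᵢ this gives W = w·(dₒ − f)/f.
W = 23.5 mm × (161000 − 39) / 39 = 23.5 × 4127.2051 ≈ 96989.321 mm = 96989.321/304.8 ft = 318.206 ft.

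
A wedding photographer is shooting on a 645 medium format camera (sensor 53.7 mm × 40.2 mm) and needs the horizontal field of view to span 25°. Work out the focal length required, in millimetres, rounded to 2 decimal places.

From α = 2·arctan(w/2f) we get f = w / (2·tan(α/2)).
With w = 53.7 mm and α/2 = 12.5°, tan(α/2) ≈ 0.22169, so f ≈ 53.7 / 0.44339 ≈ 121.1125 mm.

121.11 mm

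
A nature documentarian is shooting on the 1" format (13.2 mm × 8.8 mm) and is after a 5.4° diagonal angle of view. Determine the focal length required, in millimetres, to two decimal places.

Sensor diagonal = √(13.2² + 8.8²) = √251.6800 ≈ 15.8644 mm.
From α = 2·arctan(d/2f) we get f = d / (2·tan(α/2)).
With d = 15.8644 mm and α/2 = 2.7°, tan(α/2) ≈ 0.04716, so f ≈ 15.8644 / 0.09432 ≈ 168.2022 mm.

168.20 mm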